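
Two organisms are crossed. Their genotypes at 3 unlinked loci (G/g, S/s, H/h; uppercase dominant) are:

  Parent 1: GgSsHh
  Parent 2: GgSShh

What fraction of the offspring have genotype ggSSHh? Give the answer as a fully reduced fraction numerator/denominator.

P(ggSSHh) = 1/16

GgSsHh gametes: GSH×1, GSh×1, GsH×1, Gsh×1, gSH×1, gSh×1, gsH×1, gsh×1
GgSShh gametes: GSh×4, gSh×4
GgSsHh×GgSShh grid (8·8=64): GGSSHh=4 GGSShh=4 GGSsHh=4 GGSshh=4 GgSSHh=8 GgSShh=8 GgSsHh=8 GgSshh=8 ggSSHh=4 ggSShh=4 ggSsHh=4 ggSshh=4
ggSSHh hits 4/64; gcd=4; 4÷4/64÷4 = 1/16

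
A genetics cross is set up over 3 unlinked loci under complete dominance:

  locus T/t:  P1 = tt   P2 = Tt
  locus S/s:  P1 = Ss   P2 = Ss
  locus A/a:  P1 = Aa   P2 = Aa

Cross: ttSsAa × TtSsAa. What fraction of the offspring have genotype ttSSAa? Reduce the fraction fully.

ttSsAa gametes: tSA×2, tSa×2, tsA×2, tsa×2
TtSsAa gametes: TSA×1, TSa×1, TsA×1, Tsa×1, tSA×1, tSa×1, tsA×1, tsa×1
ttSsAa×TtSsAa grid (8·8=64): TtSSAA=2 TtSSAa=4 TtSSaa=2 TtSsAA=4 TtSsAa=8 TtSsaa=4 TtssAA=2 TtssAa=4 Ttssaa=2 ttSSAA=2 ttSSAa=4 ttSSaa=2 ttSsAA=4 ttSsAa=8 ttSsaa=4 ttssAA=2 ttssAa=4 ttssaa=2
ttSSAa hits 4/64; gcd=4; 4÷4/64÷4 = 1/16

P(ttSSAa) = 1/16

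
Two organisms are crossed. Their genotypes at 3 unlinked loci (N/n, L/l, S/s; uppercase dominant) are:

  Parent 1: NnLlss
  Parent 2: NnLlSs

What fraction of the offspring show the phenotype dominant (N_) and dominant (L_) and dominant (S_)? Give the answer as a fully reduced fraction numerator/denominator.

NnLlss gametes: NLs×2, Nls×2, nLs×2, nls×2
NnLlSs gametes: NLS×1, NLs×1, NlS×1, Nls×1, nLS×1, nLs×1, nlS×1, nls×1
NnLlss×NnLlSs grid (8·8=64): NNLLSs=2 NNLLss=2 NNLlSs=4 NNLlss=4 NNllSs=2 NNllss=2 NnLLSs=4 NnLLss=4 NnLlSs=8 NnLlss=8 NnllSs=4 Nnllss=4 nnLLSs=2 nnLLss=2 nnLlSs=4 nnLlss=4 nnllSs=2 nnllss=2
N_ L_ S_ hits 18/64; gcd=2; 18÷2/64÷2 = 9/32

P(N_ L_ S_) = 9/32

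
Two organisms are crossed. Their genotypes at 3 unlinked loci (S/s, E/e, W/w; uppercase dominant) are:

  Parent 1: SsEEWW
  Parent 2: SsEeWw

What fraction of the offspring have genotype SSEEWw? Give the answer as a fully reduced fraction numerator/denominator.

P(SSEEWw) = 1/16

SsEEWW gametes: SEW×4, sEW×4
SsEeWw gametes: SEW×1, SEw×1, SeW×1, Sew×1, sEW×1, sEw×1, seW×1, sew×1
SsEEWW×SsEeWw grid (8·8=64): SSEEWW=4 SSEEWw=4 SSEeWW=4 SSEeWw=4 SsEEWW=8 SsEEWw=8 SsEeWW=8 SsEeWw=8 ssEEWW=4 ssEEWw=4 ssEeWW=4 ssEeWw=4
SSEEWw hits 4/64; gcd=4; 4÷4/64÷4 = 1/16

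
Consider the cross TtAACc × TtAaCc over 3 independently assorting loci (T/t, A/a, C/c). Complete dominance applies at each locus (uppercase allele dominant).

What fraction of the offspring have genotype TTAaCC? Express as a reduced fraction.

P(TTAaCC) = 1/32

TtAACc gametes: TAC×2, TAc×2, tAC×2, tAc×2
TtAaCc gametes: TAC×1, TAc×1, TaC×1, Tac×1, tAC×1, tAc×1, taC×1, tac×1
TtAACc×TtAaCc grid (8·8=64): TTAACC=2 TTAACc=4 TTAAcc=2 TTAaCC=2 TTAaCc=4 TTAacc=2 TtAACC=4 TtAACc=8 TtAAcc=4 TtAaCC=4 TtAaCc=8 TtAacc=4 ttAACC=2 ttAACc=4 ttAAcc=2 ttAaCC=2 ttAaCc=4 ttAacc=2
TTAaCC hits 2/64; gcd=2; 2÷2/64÷2 = 1/32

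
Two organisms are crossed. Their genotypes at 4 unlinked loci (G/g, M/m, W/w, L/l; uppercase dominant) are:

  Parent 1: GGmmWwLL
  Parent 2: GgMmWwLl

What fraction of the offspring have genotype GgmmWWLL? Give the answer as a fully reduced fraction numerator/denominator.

P(GgmmWWLL) = 1/32

GGmmWwLL gametes: GmWL×8, GmwL×8
GgMmWwLl gametes: GMWL×1, GMWl×1, GMwL×1, GMwl×1, GmWL×1, GmWl×1, GmwL×1, Gmwl×1, gMWL×1, gMWl×1, gMwL×1, gMwl×1, gmWL×1, gmWl×1, gmwL×1, gmwl×1
GGmmWwLL×GgMmWwLl grid (16·16=256): GGMmWWLL=8 GGMmWWLl=8 GGMmWwLL=16 GGMmWwLl=16 GGMmwwLL=8 GGMmwwLl=8 GGmmWWLL=8 GGmmWWLl=8 GGmmWwLL=16 GGmmWwLl=16 GGmmwwLL=8 GGmmwwLl=8 GgMmWWLL=8 GgMmWWLl=8 GgMmWwLL=16 GgMmWwLl=16 GgMmwwLL=8 GgMmwwLl=8 GgmmWWLL=8 GgmmWWLl=8 GgmmWwLL=16 GgmmWwLl=16 GgmmwwLL=8 GgmmwwLl=8
GgmmWWLL hits 8/256; gcd=8; 8÷8/256÷8 = 1/32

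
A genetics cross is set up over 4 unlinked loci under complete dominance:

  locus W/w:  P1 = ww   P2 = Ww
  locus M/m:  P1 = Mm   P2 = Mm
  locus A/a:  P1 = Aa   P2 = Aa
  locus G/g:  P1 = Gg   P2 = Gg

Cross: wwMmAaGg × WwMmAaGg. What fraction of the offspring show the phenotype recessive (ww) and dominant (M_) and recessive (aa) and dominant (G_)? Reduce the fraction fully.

P(ww M_ aa G_) = 9/128

wwMmAaGg gametes: wMAG×2, wMAg×2, wMaG×2, wMag×2, wmAG×2, wmAg×2, wmaG×2, wmag×2
WwMmAaGg gametes: WMAG×1, WMAg×1, WMaG×1, WMag×1, WmAG×1, WmAg×1, WmaG×1, Wmag×1, wMAG×1, wMAg×1, wMaG×1, wMag×1, wmAG×1, wmAg×1, wmaG×1, wmag×1
wwMmAaGg×WwMmAaGg grid (16·16=256): WwMMAAGG=2 WwMMAAGg=4 WwMMAAgg=2 WwMMAaGG=4 WwMMAaGg=8 WwMMAagg=4 WwMMaaGG=2 WwMMaaGg=4 WwMMaagg=2 WwMmAAGG=4 WwMmAAGg=8 WwMmAAgg=4 WwMmAaGG=8 WwMmAaGg=16 WwMmAagg=8 WwMmaaGG=4 WwMmaaGg=8 WwMmaagg=4 WwmmAAGG=2 WwmmAAGg=4 WwmmAAgg=2 WwmmAaGG=4 WwmmAaGg=8 WwmmAagg=4 WwmmaaGG=2 WwmmaaGg=4 Wwmmaagg=2 wwMMAAGG=2 wwMMAAGg=4 wwMMAAgg=2 wwMMAaGG=4 wwMMAaGg=8 wwMMAagg=4 wwMMaaGG=2 wwMMaaGg=4 wwMMaagg=2 wwMmAAGG=4 wwMmAAGg=8 wwMmAAgg=4 wwMmAaGG=8 wwMmAaGg=16 wwMmAagg=8 wwMmaaGG=4 wwMmaaGg=8 wwMmaagg=4 wwmmAAGG=2 wwmmAAGg=4 wwmmAAgg=2 wwmmAaGG=4 wwmmAaGg=8 wwmmAagg=4 wwmmaaGG=2 wwmmaaGg=4 wwmmaagg=2
ww M_ aa G_ hits 18/256; gcd=2; 18÷2/256÷2 = 9/128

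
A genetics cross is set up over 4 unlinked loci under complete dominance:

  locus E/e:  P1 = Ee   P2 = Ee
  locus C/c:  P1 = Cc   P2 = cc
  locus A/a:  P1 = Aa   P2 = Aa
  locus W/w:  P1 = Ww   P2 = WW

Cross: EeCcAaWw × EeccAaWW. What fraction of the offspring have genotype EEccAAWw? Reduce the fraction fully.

EeCcAaWw gametes: ECAW×1, ECAw×1, ECaW×1, ECaw×1, EcAW×1, EcAw×1, EcaW×1, Ecaw×1, eCAW×1, eCAw×1, eCaW×1, eCaw×1, ecAW×1, ecAw×1, ecaW×1, ecaw×1
EeccAaWW gametes: EcAW×4, EcaW×4, ecAW×4, ecaW×4
EeCcAaWw×EeccAaWW grid (16·16=256): EECcAAWW=4 EECcAAWw=4 EECcAaWW=8 EECcAaWw=8 EECcaaWW=4 EECcaaWw=4 EEccAAWW=4 EEccAAWw=4 EEccAaWW=8 EEccAaWw=8 EEccaaWW=4 EEccaaWw=4 EeCcAAWW=8 EeCcAAWw=8 EeCcAaWW=16 EeCcAaWw=16 EeCcaaWW=8 EeCcaaWw=8 EeccAAWW=8 EeccAAWw=8 EeccAaWW=16 EeccAaWw=16 EeccaaWW=8 EeccaaWw=8 eeCcAAWW=4 eeCcAAWw=4 eeCcAaWW=8 eeCcAaWw=8 eeCcaaWW=4 eeCcaaWw=4 eeccAAWW=4 eeccAAWw=4 eeccAaWW=8 eeccAaWw=8 eeccaaWW=4 eeccaaWw=4
EEccAAWw hits 4/256; gcd=4; 4÷4/256÷4 = 1/64

P(EEccAAWw) = 1/64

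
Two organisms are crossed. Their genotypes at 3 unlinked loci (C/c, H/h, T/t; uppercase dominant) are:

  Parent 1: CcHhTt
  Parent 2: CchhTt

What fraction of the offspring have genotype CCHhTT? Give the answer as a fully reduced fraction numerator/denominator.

CcHhTt gametes: CHT×1, CHt×1, ChT×1, Cht×1, cHT×1, cHt×1, chT×1, cht×1
CchhTt gametes: ChT×2, Cht×2, chT×2, cht×2
CcHhTt×CchhTt grid (8·8=64): CCHhTT=2 CCHhTt=4 CCHhtt=2 CChhTT=2 CChhTt=4 CChhtt=2 CcHhTT=4 CcHhTt=8 CcHhtt=4 CchhTT=4 CchhTt=8 Cchhtt=4 ccHhTT=2 ccHhTt=4 ccHhtt=2 cchhTT=2 cchhTt=4 cchhtt=2
CCHhTT hits 2/64; gcd=2; 2÷2/64÷2 = 1/32

P(CCHhTT) = 1/32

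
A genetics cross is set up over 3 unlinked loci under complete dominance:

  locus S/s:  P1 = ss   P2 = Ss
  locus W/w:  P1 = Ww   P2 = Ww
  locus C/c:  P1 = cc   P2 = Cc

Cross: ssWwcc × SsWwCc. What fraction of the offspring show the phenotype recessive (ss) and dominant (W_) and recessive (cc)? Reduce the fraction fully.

ssWwcc gametes: sWc×4, swc×4
SsWwCc gametes: SWC×1, SWc×1, SwC×1, Swc×1, sWC×1, sWc×1, swC×1, swc×1
ssWwcc×SsWwCc grid (8·8=64): SsWWCc=4 SsWWcc=4 SsWwCc=8 SsWwcc=8 SswwCc=4 Sswwcc=4 ssWWCc=4 ssWWcc=4 ssWwCc=8 ssWwcc=8 sswwCc=4 sswwcc=4
ss W_ cc hits 12/64; gcd=4; 12÷4/64÷4 = 3/16

P(ss W_ cc) = 3/16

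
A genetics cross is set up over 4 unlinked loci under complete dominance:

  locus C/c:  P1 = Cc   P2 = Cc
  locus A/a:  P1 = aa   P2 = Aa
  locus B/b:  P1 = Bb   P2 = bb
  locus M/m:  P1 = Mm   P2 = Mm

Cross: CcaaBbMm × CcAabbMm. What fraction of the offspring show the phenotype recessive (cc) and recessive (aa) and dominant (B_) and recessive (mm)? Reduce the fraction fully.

P(cc aa B_ mm) = 1/64

CcaaBbMm gametes: CaBM×2, CaBm×2, CabM×2, Cabm×2, caBM×2, caBm×2, cabM×2, cabm×2
CcAabbMm gametes: CAbM×2, CAbm×2, CabM×2, Cabm×2, cAbM×2, cAbm×2, cabM×2, cabm×2
CcaaBbMm×CcAabbMm grid (16·16=256): CCAaBbMM=4 CCAaBbMm=8 CCAaBbmm=4 CCAabbMM=4 CCAabbMm=8 CCAabbmm=4 CCaaBbMM=4 CCaaBbMm=8 CCaaBbmm=4 CCaabbMM=4 CCaabbMm=8 CCaabbmm=4 CcAaBbMM=8 CcAaBbMm=16 CcAaBbmm=8 CcAabbMM=8 CcAabbMm=16 CcAabbmm=8 CcaaBbMM=8 CcaaBbMm=16 CcaaBbmm=8 CcaabbMM=8 CcaabbMm=16 Ccaabbmm=8 ccAaBbMM=4 ccAaBbMm=8 ccAaBbmm=4 ccAabbMM=4 ccAabbMm=8 ccAabbmm=4 ccaaBbMM=4 ccaaBbMm=8 ccaaBbmm=4 ccaabbMM=4 ccaabbMm=8 ccaabbmm=4
cc aa B_ mm hits 4/256; gcd=4; 4÷4/256÷4 = 1/64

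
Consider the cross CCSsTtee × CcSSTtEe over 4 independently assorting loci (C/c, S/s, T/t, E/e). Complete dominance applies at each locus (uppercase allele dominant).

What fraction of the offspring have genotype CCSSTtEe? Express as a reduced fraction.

P(CCSSTtEe) = 1/16

CCSsTtee gametes: CSTe×4, CSte×4, CsTe×4, Cste×4
CcSSTtEe gametes: CSTE×2, CSTe×2, CStE×2, CSte×2, cSTE×2, cSTe×2, cStE×2, cSte×2
CCSsTtee×CcSSTtEe grid (16·16=256): CCSSTTEe=8 CCSSTTee=8 CCSSTtEe=16 CCSSTtee=16 CCSSttEe=8 CCSSttee=8 CCSsTTEe=8 CCSsTTee=8 CCSsTtEe=16 CCSsTtee=16 CCSsttEe=8 CCSsttee=8 CcSSTTEe=8 CcSSTTee=8 CcSSTtEe=16 CcSSTtee=16 CcSSttEe=8 CcSSttee=8 CcSsTTEe=8 CcSsTTee=8 CcSsTtEe=16 CcSsTtee=16 CcSsttEe=8 CcSsttee=8
CCSSTtEe hits 16/256; gcd=16; 16÷16/256÷16 = 1/16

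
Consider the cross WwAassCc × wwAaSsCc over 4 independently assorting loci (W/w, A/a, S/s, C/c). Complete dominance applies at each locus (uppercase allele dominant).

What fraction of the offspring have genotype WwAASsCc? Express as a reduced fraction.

P(WwAASsCc) = 1/32

WwAassCc gametes: WAsC×2, WAsc×2, WasC×2, Wasc×2, wAsC×2, wAsc×2, wasC×2, wasc×2
wwAaSsCc gametes: wASC×2, wASc×2, wAsC×2, wAsc×2, waSC×2, waSc×2, wasC×2, wasc×2
WwAassCc×wwAaSsCc grid (16·16=256): WwAASsCC=4 WwAASsCc=8 WwAASscc=4 WwAAssCC=4 WwAAssCc=8 WwAAsscc=4 WwAaSsCC=8 WwAaSsCc=16 WwAaSscc=8 WwAassCC=8 WwAassCc=16 WwAasscc=8 WwaaSsCC=4 WwaaSsCc=8 WwaaSscc=4 WwaassCC=4 WwaassCc=8 Wwaasscc=4 wwAASsCC=4 wwAASsCc=8 wwAASscc=4 wwAAssCC=4 wwAAssCc=8 wwAAsscc=4 wwAaSsCC=8 wwAaSsCc=16 wwAaSscc=8 wwAassCC=8 wwAassCc=16 wwAasscc=8 wwaaSsCC=4 wwaaSsCc=8 wwaaSscc=4 wwaassCC=4 wwaassCc=8 wwaasscc=4
WwAASsCc hits 8/256; gcd=8; 8÷8/256÷8 = 1/32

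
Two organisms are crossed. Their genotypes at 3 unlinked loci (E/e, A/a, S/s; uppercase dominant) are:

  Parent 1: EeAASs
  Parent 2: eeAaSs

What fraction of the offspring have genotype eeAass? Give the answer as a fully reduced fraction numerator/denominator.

P(eeAass) = 1/16

EeAASs gametes: EAS×2, EAs×2, eAS×2, eAs×2
eeAaSs gametes: eAS×2, eAs×2, eaS×2, eas×2
EeAASs×eeAaSs grid (8·8=64): EeAASS=4 EeAASs=8 EeAAss=4 EeAaSS=4 EeAaSs=8 EeAass=4 eeAASS=4 eeAASs=8 eeAAss=4 eeAaSS=4 eeAaSs=8 eeAass=4
eeAass hits 4/64; gcd=4; 4÷4/64÷4 = 1/16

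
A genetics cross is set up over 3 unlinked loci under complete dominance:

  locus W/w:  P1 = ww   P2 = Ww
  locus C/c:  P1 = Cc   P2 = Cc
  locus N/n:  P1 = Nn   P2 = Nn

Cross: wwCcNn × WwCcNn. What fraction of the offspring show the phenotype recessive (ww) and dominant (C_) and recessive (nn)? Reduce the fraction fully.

wwCcNn gametes: wCN×2, wCn×2, wcN×2, wcn×2
WwCcNn gametes: WCN×1, WCn×1, WcN×1, Wcn×1, wCN×1, wCn×1, wcN×1, wcn×1
wwCcNn×WwCcNn grid (8·8=64): WwCCNN=2 WwCCNn=4 WwCCnn=2 WwCcNN=4 WwCcNn=8 WwCcnn=4 WwccNN=2 WwccNn=4 Wwccnn=2 wwCCNN=2 wwCCNn=4 wwCCnn=2 wwCcNN=4 wwCcNn=8 wwCcnn=4 wwccNN=2 wwccNn=4 wwccnn=2
ww C_ nn hits 6/64; gcd=2; 6÷2/64÷2 = 3/32

P(ww C_ nn) = 3/32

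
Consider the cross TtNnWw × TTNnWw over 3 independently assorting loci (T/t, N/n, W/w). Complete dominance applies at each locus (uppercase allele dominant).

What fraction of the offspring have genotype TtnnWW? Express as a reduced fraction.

P(TtnnWW) = 1/32

TtNnWw gametes: TNW×1, TNw×1, TnW×1, Tnw×1, tNW×1, tNw×1, tnW×1, tnw×1
TTNnWw gametes: TNW×2, TNw×2, TnW×2, Tnw×2
TtNnWw×TTNnWw grid (8·8=64): TTNNWW=2 TTNNWw=4 TTNNww=2 TTNnWW=4 TTNnWw=8 TTNnww=4 TTnnWW=2 TTnnWw=4 TTnnww=2 TtNNWW=2 TtNNWw=4 TtNNww=2 TtNnWW=4 TtNnWw=8 TtNnww=4 TtnnWW=2 TtnnWw=4 Ttnnww=2
TtnnWW hits 2/64; gcd=2; 2÷2/64÷2 = 1/32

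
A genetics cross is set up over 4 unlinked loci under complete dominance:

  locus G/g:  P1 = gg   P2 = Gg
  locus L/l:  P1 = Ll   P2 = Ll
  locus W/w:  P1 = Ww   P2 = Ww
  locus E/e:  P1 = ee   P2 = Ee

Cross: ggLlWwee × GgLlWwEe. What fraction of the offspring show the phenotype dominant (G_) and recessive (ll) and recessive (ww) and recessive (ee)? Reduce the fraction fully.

P(G_ ll ww ee) = 1/64

ggLlWwee gametes: gLWe×4, gLwe×4, glWe×4, glwe×4
GgLlWwEe gametes: GLWE×1, GLWe×1, GLwE×1, GLwe×1, GlWE×1, GlWe×1, GlwE×1, Glwe×1, gLWE×1, gLWe×1, gLwE×1, gLwe×1, glWE×1, glWe×1, glwE×1, glwe×1
ggLlWwee×GgLlWwEe grid (16·16=256): GgLLWWEe=4 GgLLWWee=4 GgLLWwEe=8 GgLLWwee=8 GgLLwwEe=4 GgLLwwee=4 GgLlWWEe=8 GgLlWWee=8 GgLlWwEe=16 GgLlWwee=16 GgLlwwEe=8 GgLlwwee=8 GgllWWEe=4 GgllWWee=4 GgllWwEe=8 GgllWwee=8 GgllwwEe=4 Ggllwwee=4 ggLLWWEe=4 ggLLWWee=4 ggLLWwEe=8 ggLLWwee=8 ggLLwwEe=4 ggLLwwee=4 ggLlWWEe=8 ggLlWWee=8 ggLlWwEe=16 ggLlWwee=16 ggLlwwEe=8 ggLlwwee=8 ggllWWEe=4 ggllWWee=4 ggllWwEe=8 ggllWwee=8 ggllwwEe=4 ggllwwee=4
G_ ll ww ee hits 4/256; gcd=4; 4÷4/256÷4 = 1/64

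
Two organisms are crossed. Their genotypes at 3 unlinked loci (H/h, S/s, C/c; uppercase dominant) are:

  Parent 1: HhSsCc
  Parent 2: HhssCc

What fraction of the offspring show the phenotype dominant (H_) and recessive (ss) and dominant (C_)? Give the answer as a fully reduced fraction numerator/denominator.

HhSsCc gametes: HSC×1, HSc×1, HsC×1, Hsc×1, hSC×1, hSc×1, hsC×1, hsc×1
HhssCc gametes: HsC×2, Hsc×2, hsC×2, hsc×2
HhSsCc×HhssCc grid (8·8=64): HHSsCC=2 HHSsCc=4 HHSscc=2 HHssCC=2 HHssCc=4 HHsscc=2 HhSsCC=4 HhSsCc=8 HhSscc=4 HhssCC=4 HhssCc=8 Hhsscc=4 hhSsCC=2 hhSsCc=4 hhSscc=2 hhssCC=2 hhssCc=4 hhsscc=2
H_ ss C_ hits 18/64; gcd=2; 18÷2/64÷2 = 9/32

P(H_ ss C_) = 9/32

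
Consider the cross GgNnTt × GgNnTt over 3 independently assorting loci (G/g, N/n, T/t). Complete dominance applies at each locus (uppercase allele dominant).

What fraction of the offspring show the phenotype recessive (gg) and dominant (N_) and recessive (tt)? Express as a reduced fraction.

GgNnTt gametes: GNT×1, GNt×1, GnT×1, Gnt×1, gNT×1, gNt×1, gnT×1, gnt×1
GgNnTt gametes: GNT×1, GNt×1, GnT×1, Gnt×1, gNT×1, gNt×1, gnT×1, gnt×1
GgNnTt×GgNnTt grid (8·8=64): GGNNTT=1 GGNNTt=2 GGNNtt=1 GGNnTT=2 GGNnTt=4 GGNntt=2 GGnnTT=1 GGnnTt=2 GGnntt=1 GgNNTT=2 GgNNTt=4 GgNNtt=2 GgNnTT=4 GgNnTt=8 GgNntt=4 GgnnTT=2 GgnnTt=4 Ggnntt=2 ggNNTT=1 ggNNTt=2 ggNNtt=1 ggNnTT=2 ggNnTt=4 ggNntt=2 ggnnTT=1 ggnnTt=2 ggnntt=1
gg N_ tt hits 3/64; gcd=1; 3÷1/64÷1 = 3/64

P(gg N_ tt) = 3/64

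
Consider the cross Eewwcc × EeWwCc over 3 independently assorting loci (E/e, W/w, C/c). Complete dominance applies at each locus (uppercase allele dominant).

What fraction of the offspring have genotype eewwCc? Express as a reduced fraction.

P(eewwCc) = 1/16

Eewwcc gametes: Ewc×4, ewc×4
EeWwCc gametes: EWC×1, EWc×1, EwC×1, Ewc×1, eWC×1, eWc×1, ewC×1, ewc×1
Eewwcc×EeWwCc grid (8·8=64): EEWwCc=4 EEWwcc=4 EEwwCc=4 EEwwcc=4 EeWwCc=8 EeWwcc=8 EewwCc=8 Eewwcc=8 eeWwCc=4 eeWwcc=4 eewwCc=4 eewwcc=4
eewwCc hits 4/64; gcd=4; 4÷4/64÷4 = 1/16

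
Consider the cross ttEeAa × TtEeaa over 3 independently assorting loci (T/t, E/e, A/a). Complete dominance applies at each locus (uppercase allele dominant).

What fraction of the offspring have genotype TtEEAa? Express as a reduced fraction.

P(TtEEAa) = 1/16

ttEeAa gametes: tEA×2, tEa×2, teA×2, tea×2
TtEeaa gametes: TEa×2, Tea×2, tEa×2, tea×2
ttEeAa×TtEeaa grid (8·8=64): TtEEAa=4 TtEEaa=4 TtEeAa=8 TtEeaa=8 TteeAa=4 Tteeaa=4 ttEEAa=4 ttEEaa=4 ttEeAa=8 ttEeaa=8 tteeAa=4 tteeaa=4
TtEEAa hits 4/64; gcd=4; 4÷4/64÷4 = 1/16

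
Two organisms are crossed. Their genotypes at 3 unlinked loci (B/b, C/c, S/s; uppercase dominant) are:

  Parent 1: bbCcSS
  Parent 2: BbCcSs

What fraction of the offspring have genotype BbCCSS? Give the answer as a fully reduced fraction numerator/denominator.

P(BbCCSS) = 1/16

bbCcSS gametes: bCS×4, bcS×4
BbCcSs gametes: BCS×1, BCs×1, BcS×1, Bcs×1, bCS×1, bCs×1, bcS×1, bcs×1
bbCcSS×BbCcSs grid (8·8=64): BbCCSS=4 BbCCSs=4 BbCcSS=8 BbCcSs=8 BbccSS=4 BbccSs=4 bbCCSS=4 bbCCSs=4 bbCcSS=8 bbCcSs=8 bbccSS=4 bbccSs=4
BbCCSS hits 4/64; gcd=4; 4÷4/64÷4 = 1/16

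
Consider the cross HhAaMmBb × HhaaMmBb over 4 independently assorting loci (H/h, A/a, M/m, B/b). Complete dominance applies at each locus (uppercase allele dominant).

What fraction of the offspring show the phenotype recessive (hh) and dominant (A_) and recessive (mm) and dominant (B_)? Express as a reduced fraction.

HhAaMmBb gametes: HAMB×1, HAMb×1, HAmB×1, HAmb×1, HaMB×1, HaMb×1, HamB×1, Hamb×1, hAMB×1, hAMb×1, hAmB×1, hAmb×1, haMB×1, haMb×1, hamB×1, hamb×1
HhaaMmBb gametes: HaMB×2, HaMb×2, HamB×2, Hamb×2, haMB×2, haMb×2, hamB×2, hamb×2
HhAaMmBb×HhaaMmBb grid (16·16=256): HHAaMMBB=2 HHAaMMBb=4 HHAaMMbb=2 HHAaMmBB=4 HHAaMmBb=8 HHAaMmbb=4 HHAammBB=2 HHAammBb=4 HHAammbb=2 HHaaMMBB=2 HHaaMMBb=4 HHaaMMbb=2 HHaaMmBB=4 HHaaMmBb=8 HHaaMmbb=4 HHaammBB=2 HHaammBb=4 HHaammbb=2 HhAaMMBB=4 HhAaMMBb=8 HhAaMMbb=4 HhAaMmBB=8 HhAaMmBb=16 HhAaMmbb=8 HhAammBB=4 HhAammBb=8 HhAammbb=4 HhaaMMBB=4 HhaaMMBb=8 HhaaMMbb=4 HhaaMmBB=8 HhaaMmBb=16 HhaaMmbb=8 HhaammBB=4 HhaammBb=8 Hhaammbb=4 hhAaMMBB=2 hhAaMMBb=4 hhAaMMbb=2 hhAaMmBB=4 hhAaMmBb=8 hhAaMmbb=4 hhAammBB=2 hhAammBb=4 hhAammbb=2 hhaaMMBB=2 hhaaMMBb=4 hhaaMMbb=2 hhaaMmBB=4 hhaaMmBb=8 hhaaMmbb=4 hhaammBB=2 hhaammBb=4 hhaammbb=2
hh A_ mm B_ hits 6/256; gcd=2; 6÷2/256÷2 = 3/128

P(hh A_ mm B_) = 3/128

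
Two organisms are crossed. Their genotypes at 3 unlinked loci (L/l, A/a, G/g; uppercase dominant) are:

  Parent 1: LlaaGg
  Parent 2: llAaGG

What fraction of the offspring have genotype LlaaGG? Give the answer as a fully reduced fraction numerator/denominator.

P(LlaaGG) = 1/8

LlaaGg gametes: LaG×2, Lag×2, laG×2, lag×2
llAaGG gametes: lAG×4, laG×4
LlaaGg×llAaGG grid (8·8=64): LlAaGG=8 LlAaGg=8 LlaaGG=8 LlaaGg=8 llAaGG=8 llAaGg=8 llaaGG=8 llaaGg=8
LlaaGG hits 8/64; gcd=8; 8÷8/64÷8 = 1/8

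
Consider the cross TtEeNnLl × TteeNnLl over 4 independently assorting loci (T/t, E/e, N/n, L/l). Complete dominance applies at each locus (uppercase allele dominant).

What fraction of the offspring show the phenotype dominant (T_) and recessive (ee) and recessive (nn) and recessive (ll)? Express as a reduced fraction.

P(T_ ee nn ll) = 3/128

TtEeNnLl gametes: TENL×1, TENl×1, TEnL×1, TEnl×1, TeNL×1, TeNl×1, TenL×1, Tenl×1, tENL×1, tENl×1, tEnL×1, tEnl×1, teNL×1, teNl×1, tenL×1, tenl×1
TteeNnLl gametes: TeNL×2, TeNl×2, TenL×2, Tenl×2, teNL×2, teNl×2, tenL×2, tenl×2
TtEeNnLl×TteeNnLl grid (16·16=256): TTEeNNLL=2 TTEeNNLl=4 TTEeNNll=2 TTEeNnLL=4 TTEeNnLl=8 TTEeNnll=4 TTEennLL=2 TTEennLl=4 TTEennll=2 TTeeNNLL=2 TTeeNNLl=4 TTeeNNll=2 TTeeNnLL=4 TTeeNnLl=8 TTeeNnll=4 TTeennLL=2 TTeennLl=4 TTeennll=2 TtEeNNLL=4 TtEeNNLl=8 TtEeNNll=4 TtEeNnLL=8 TtEeNnLl=16 TtEeNnll=8 TtEennLL=4 TtEennLl=8 TtEennll=4 TteeNNLL=4 TteeNNLl=8 TteeNNll=4 TteeNnLL=8 TteeNnLl=16 TteeNnll=8 TteennLL=4 TteennLl=8 Tteennll=4 ttEeNNLL=2 ttEeNNLl=4 ttEeNNll=2 ttEeNnLL=4 ttEeNnLl=8 ttEeNnll=4 ttEennLL=2 ttEennLl=4 ttEennll=2 tteeNNLL=2 tteeNNLl=4 tteeNNll=2 tteeNnLL=4 tteeNnLl=8 tteeNnll=4 tteennLL=2 tteennLl=4 tteennll=2
T_ ee nn ll hits 6/256; gcd=2; 6÷2/256÷2 = 3/128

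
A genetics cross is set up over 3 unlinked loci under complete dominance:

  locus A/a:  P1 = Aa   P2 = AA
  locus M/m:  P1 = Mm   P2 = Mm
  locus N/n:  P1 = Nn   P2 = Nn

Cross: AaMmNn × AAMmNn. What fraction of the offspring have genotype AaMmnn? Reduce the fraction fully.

P(AaMmnn) = 1/16

AaMmNn gametes: AMN×1, AMn×1, AmN×1, Amn×1, aMN×1, aMn×1, amN×1, amn×1
AAMmNn gametes: AMN×2, AMn×2, AmN×2, Amn×2
AaMmNn×AAMmNn grid (8·8=64): AAMMNN=2 AAMMNn=4 AAMMnn=2 AAMmNN=4 AAMmNn=8 AAMmnn=4 AAmmNN=2 AAmmNn=4 AAmmnn=2 AaMMNN=2 AaMMNn=4 AaMMnn=2 AaMmNN=4 AaMmNn=8 AaMmnn=4 AammNN=2 AammNn=4 Aammnn=2
AaMmnn hits 4/64; gcd=4; 4÷4/64÷4 = 1/16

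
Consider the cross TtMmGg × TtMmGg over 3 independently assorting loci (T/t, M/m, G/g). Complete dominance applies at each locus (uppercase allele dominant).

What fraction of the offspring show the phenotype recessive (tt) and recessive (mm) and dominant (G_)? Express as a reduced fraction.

TtMmGg gametes: TMG×1, TMg×1, TmG×1, Tmg×1, tMG×1, tMg×1, tmG×1, tmg×1
TtMmGg gametes: TMG×1, TMg×1, TmG×1, Tmg×1, tMG×1, tMg×1, tmG×1, tmg×1
TtMmGg×TtMmGg grid (8·8=64): TTMMGG=1 TTMMGg=2 TTMMgg=1 TTMmGG=2 TTMmGg=4 TTMmgg=2 TTmmGG=1 TTmmGg=2 TTmmgg=1 TtMMGG=2 TtMMGg=4 TtMMgg=2 TtMmGG=4 TtMmGg=8 TtMmgg=4 TtmmGG=2 TtmmGg=4 Ttmmgg=2 ttMMGG=1 ttMMGg=2 ttMMgg=1 ttMmGG=2 ttMmGg=4 ttMmgg=2 ttmmGG=1 ttmmGg=2 ttmmgg=1
tt mm G_ hits 3/64; gcd=1; 3÷1/64÷1 = 3/64

P(tt mm G_) = 3/64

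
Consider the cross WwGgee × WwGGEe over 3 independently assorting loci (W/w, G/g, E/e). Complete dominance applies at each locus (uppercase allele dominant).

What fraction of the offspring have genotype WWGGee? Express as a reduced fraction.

P(WWGGee) = 1/16

WwGgee gametes: WGe×2, Wge×2, wGe×2, wge×2
WwGGEe gametes: WGE×2, WGe×2, wGE×2, wGe×2
WwGgee×WwGGEe grid (8·8=64): WWGGEe=4 WWGGee=4 WWGgEe=4 WWGgee=4 WwGGEe=8 WwGGee=8 WwGgEe=8 WwGgee=8 wwGGEe=4 wwGGee=4 wwGgEe=4 wwGgee=4
WWGGee hits 4/64; gcd=4; 4÷4/64÷4 = 1/16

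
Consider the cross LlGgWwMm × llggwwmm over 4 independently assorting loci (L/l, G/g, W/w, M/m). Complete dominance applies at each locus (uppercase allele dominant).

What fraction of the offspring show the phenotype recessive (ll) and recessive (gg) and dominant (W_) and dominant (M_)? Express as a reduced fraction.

LlGgWwMm gametes: LGWM×1, LGWm×1, LGwM×1, LGwm×1, LgWM×1, LgWm×1, LgwM×1, Lgwm×1, lGWM×1, lGWm×1, lGwM×1, lGwm×1, lgWM×1, lgWm×1, lgwM×1, lgwm×1
llggwwmm gametes: lgwm×16
LlGgWwMm×llggwwmm grid (16·16=256): LlGgWwMm=16 LlGgWwmm=16 LlGgwwMm=16 LlGgwwmm=16 LlggWwMm=16 LlggWwmm=16 LlggwwMm=16 Llggwwmm=16 llGgWwMm=16 llGgWwmm=16 llGgwwMm=16 llGgwwmm=16 llggWwMm=16 llggWwmm=16 llggwwMm=16 llggwwmm=16
ll gg W_ M_ hits 16/256; gcd=16; 16÷16/256÷16 = 1/16

P(ll gg W_ M_) = 1/16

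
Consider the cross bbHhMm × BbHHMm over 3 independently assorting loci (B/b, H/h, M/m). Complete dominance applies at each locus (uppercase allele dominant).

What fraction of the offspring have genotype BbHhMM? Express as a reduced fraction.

P(BbHhMM) = 1/16

bbHhMm gametes: bHM×2, bHm×2, bhM×2, bhm×2
BbHHMm gametes: BHM×2, BHm×2, bHM×2, bHm×2
bbHhMm×BbHHMm grid (8·8=64): BbHHMM=4 BbHHMm=8 BbHHmm=4 BbHhMM=4 BbHhMm=8 BbHhmm=4 bbHHMM=4 bbHHMm=8 bbHHmm=4 bbHhMM=4 bbHhMm=8 bbHhmm=4
BbHhMM hits 4/64; gcd=4; 4÷4/64÷4 = 1/16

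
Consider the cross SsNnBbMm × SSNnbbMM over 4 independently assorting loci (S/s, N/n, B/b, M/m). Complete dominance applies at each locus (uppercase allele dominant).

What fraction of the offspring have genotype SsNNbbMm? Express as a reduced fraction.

SsNnBbMm gametes: SNBM×1, SNBm×1, SNbM×1, SNbm×1, SnBM×1, SnBm×1, SnbM×1, Snbm×1, sNBM×1, sNBm×1, sNbM×1, sNbm×1, snBM×1, snBm×1, snbM×1, snbm×1
SSNnbbMM gametes: SNbM×8, SnbM×8
SsNnBbMm×SSNnbbMM grid (16·16=256): SSNNBbMM=8 SSNNBbMm=8 SSNNbbMM=8 SSNNbbMm=8 SSNnBbMM=16 SSNnBbMm=16 SSNnbbMM=16 SSNnbbMm=16 SSnnBbMM=8 SSnnBbMm=8 SSnnbbMM=8 SSnnbbMm=8 SsNNBbMM=8 SsNNBbMm=8 SsNNbbMM=8 SsNNbbMm=8 SsNnBbMM=16 SsNnBbMm=16 SsNnbbMM=16 SsNnbbMm=16 SsnnBbMM=8 SsnnBbMm=8 SsnnbbMM=8 SsnnbbMm=8
SsNNbbMm hits 8/256; gcd=8; 8÷8/256÷8 = 1/32

P(SsNNbbMm) = 1/32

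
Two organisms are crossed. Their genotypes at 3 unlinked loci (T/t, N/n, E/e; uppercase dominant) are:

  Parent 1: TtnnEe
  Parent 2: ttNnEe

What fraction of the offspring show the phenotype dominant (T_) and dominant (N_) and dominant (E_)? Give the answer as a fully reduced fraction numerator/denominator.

P(T_ N_ E_) = 3/16

TtnnEe gametes: TnE×2, Tne×2, tnE×2, tne×2
ttNnEe gametes: tNE×2, tNe×2, tnE×2, tne×2
TtnnEe×ttNnEe grid (8·8=64): TtNnEE=4 TtNnEe=8 TtNnee=4 TtnnEE=4 TtnnEe=8 Ttnnee=4 ttNnEE=4 ttNnEe=8 ttNnee=4 ttnnEE=4 ttnnEe=8 ttnnee=4
T_ N_ E_ hits 12/64; gcd=4; 12÷4/64÷4 = 3/16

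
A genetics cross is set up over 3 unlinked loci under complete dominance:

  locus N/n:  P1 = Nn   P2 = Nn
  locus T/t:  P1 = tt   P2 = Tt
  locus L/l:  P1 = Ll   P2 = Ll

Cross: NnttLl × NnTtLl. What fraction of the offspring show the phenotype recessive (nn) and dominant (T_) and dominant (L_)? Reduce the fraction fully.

NnttLl gametes: NtL×2, Ntl×2, ntL×2, ntl×2
NnTtLl gametes: NTL×1, NTl×1, NtL×1, Ntl×1, nTL×1, nTl×1, ntL×1, ntl×1
NnttLl×NnTtLl grid (8·8=64): NNTtLL=2 NNTtLl=4 NNTtll=2 NNttLL=2 NNttLl=4 NNttll=2 NnTtLL=4 NnTtLl=8 NnTtll=4 NnttLL=4 NnttLl=8 Nnttll=4 nnTtLL=2 nnTtLl=4 nnTtll=2 nnttLL=2 nnttLl=4 nnttll=2
nn T_ L_ hits 6/64; gcd=2; 6÷2/64÷2 = 3/32

P(nn T_ L_) = 3/32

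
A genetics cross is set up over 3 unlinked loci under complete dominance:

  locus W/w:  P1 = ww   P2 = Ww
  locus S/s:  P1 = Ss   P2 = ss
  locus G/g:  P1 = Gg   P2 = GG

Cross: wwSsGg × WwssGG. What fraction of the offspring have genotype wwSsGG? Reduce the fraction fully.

P(wwSsGG) = 1/8

wwSsGg gametes: wSG×2, wSg×2, wsG×2, wsg×2
WwssGG gametes: WsG×4, wsG×4
wwSsGg×WwssGG grid (8·8=64): WwSsGG=8 WwSsGg=8 WwssGG=8 WwssGg=8 wwSsGG=8 wwSsGg=8 wwssGG=8 wwssGg=8
wwSsGG hits 8/64; gcd=8; 8÷8/64÷8 = 1/8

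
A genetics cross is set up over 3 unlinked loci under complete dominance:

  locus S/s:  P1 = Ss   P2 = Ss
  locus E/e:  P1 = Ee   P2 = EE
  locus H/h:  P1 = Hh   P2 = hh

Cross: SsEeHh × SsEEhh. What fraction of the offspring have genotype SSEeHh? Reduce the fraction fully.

SsEeHh gametes: SEH×1, SEh×1, SeH×1, Seh×1, sEH×1, sEh×1, seH×1, seh×1
SsEEhh gametes: SEh×4, sEh×4
SsEeHh×SsEEhh grid (8·8=64): SSEEHh=4 SSEEhh=4 SSEeHh=4 SSEehh=4 SsEEHh=8 SsEEhh=8 SsEeHh=8 SsEehh=8 ssEEHh=4 ssEEhh=4 ssEeHh=4 ssEehh=4
SSEeHh hits 4/64; gcd=4; 4÷4/64÷4 = 1/16

P(SSEeHh) = 1/16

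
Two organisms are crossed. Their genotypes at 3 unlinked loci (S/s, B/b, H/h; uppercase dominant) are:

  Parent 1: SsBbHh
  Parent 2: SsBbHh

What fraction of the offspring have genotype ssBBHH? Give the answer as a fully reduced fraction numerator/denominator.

SsBbHh gametes: SBH×1, SBh×1, SbH×1, Sbh×1, sBH×1, sBh×1, sbH×1, sbh×1
SsBbHh gametes: SBH×1, SBh×1, SbH×1, Sbh×1, sBH×1, sBh×1, sbH×1, sbh×1
SsBbHh×SsBbHh grid (8·8=64): SSBBHH=1 SSBBHh=2 SSBBhh=1 SSBbHH=2 SSBbHh=4 SSBbhh=2 SSbbHH=1 SSbbHh=2 SSbbhh=1 SsBBHH=2 SsBBHh=4 SsBBhh=2 SsBbHH=4 SsBbHh=8 SsBbhh=4 SsbbHH=2 SsbbHh=4 Ssbbhh=2 ssBBHH=1 ssBBHh=2 ssBBhh=1 ssBbHH=2 ssBbHh=4 ssBbhh=2 ssbbHH=1 ssbbHh=2 ssbbhh=1
ssBBHH hits 1/64; gcd=1; 1÷1/64÷1 = 1/64

P(ssBBHH) = 1/64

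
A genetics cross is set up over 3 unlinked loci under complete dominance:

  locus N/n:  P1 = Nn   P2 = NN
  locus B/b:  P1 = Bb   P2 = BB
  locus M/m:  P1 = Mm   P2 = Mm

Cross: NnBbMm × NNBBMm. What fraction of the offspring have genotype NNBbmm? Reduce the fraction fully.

NnBbMm gametes: NBM×1, NBm×1, NbM×1, Nbm×1, nBM×1, nBm×1, nbM×1, nbm×1
NNBBMm gametes: NBM×4, NBm×4
NnBbMm×NNBBMm grid (8·8=64): NNBBMM=4 NNBBMm=8 NNBBmm=4 NNBbMM=4 NNBbMm=8 NNBbmm=4 NnBBMM=4 NnBBMm=8 NnBBmm=4 NnBbMM=4 NnBbMm=8 NnBbmm=4
NNBbmm hits 4/64; gcd=4; 4÷4/64÷4 = 1/16

P(NNBbmm) = 1/16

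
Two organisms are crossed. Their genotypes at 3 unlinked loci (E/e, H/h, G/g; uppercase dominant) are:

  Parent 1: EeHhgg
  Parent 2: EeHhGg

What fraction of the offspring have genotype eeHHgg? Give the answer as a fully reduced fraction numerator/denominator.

P(eeHHgg) = 1/32

EeHhgg gametes: EHg×2, Ehg×2, eHg×2, ehg×2
EeHhGg gametes: EHG×1, EHg×1, EhG×1, Ehg×1, eHG×1, eHg×1, ehG×1, ehg×1
EeHhgg×EeHhGg grid (8·8=64): EEHHGg=2 EEHHgg=2 EEHhGg=4 EEHhgg=4 EEhhGg=2 EEhhgg=2 EeHHGg=4 EeHHgg=4 EeHhGg=8 EeHhgg=8 EehhGg=4 Eehhgg=4 eeHHGg=2 eeHHgg=2 eeHhGg=4 eeHhgg=4 eehhGg=2 eehhgg=2
eeHHgg hits 2/64; gcd=2; 2÷2/64÷2 = 1/32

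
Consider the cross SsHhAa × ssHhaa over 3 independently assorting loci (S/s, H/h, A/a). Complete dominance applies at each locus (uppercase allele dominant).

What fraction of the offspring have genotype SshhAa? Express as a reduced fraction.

SsHhAa gametes: SHA×1, SHa×1, ShA×1, Sha×1, sHA×1, sHa×1, shA×1, sha×1
ssHhaa gametes: sHa×4, sha×4
SsHhAa×ssHhaa grid (8·8=64): SsHHAa=4 SsHHaa=4 SsHhAa=8 SsHhaa=8 SshhAa=4 Sshhaa=4 ssHHAa=4 ssHHaa=4 ssHhAa=8 ssHhaa=8 sshhAa=4 sshhaa=4
SshhAa hits 4/64; gcd=4; 4÷4/64÷4 = 1/16

P(SshhAa) = 1/16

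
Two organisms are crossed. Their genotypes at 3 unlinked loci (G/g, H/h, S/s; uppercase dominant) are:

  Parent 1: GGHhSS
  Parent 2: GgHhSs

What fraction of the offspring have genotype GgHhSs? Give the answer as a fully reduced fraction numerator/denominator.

GGHhSS gametes: GHS×4, GhS×4
GgHhSs gametes: GHS×1, GHs×1, GhS×1, Ghs×1, gHS×1, gHs×1, ghS×1, ghs×1
GGHhSS×GgHhSs grid (8·8=64): GGHHSS=4 GGHHSs=4 GGHhSS=8 GGHhSs=8 GGhhSS=4 GGhhSs=4 GgHHSS=4 GgHHSs=4 GgHhSS=8 GgHhSs=8 GghhSS=4 GghhSs=4
GgHhSs hits 8/64; gcd=8; 8÷8/64÷8 = 1/8

P(GgHhSs) = 1/8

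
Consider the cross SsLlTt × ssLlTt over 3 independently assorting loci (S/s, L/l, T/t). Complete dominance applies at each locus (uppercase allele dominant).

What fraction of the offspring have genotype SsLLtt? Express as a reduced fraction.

P(SsLLtt) = 1/32

SsLlTt gametes: SLT×1, SLt×1, SlT×1, Slt×1, sLT×1, sLt×1, slT×1, slt×1
ssLlTt gametes: sLT×2, sLt×2, slT×2, slt×2
SsLlTt×ssLlTt grid (8·8=64): SsLLTT=2 SsLLTt=4 SsLLtt=2 SsLlTT=4 SsLlTt=8 SsLltt=4 SsllTT=2 SsllTt=4 Sslltt=2 ssLLTT=2 ssLLTt=4 ssLLtt=2 ssLlTT=4 ssLlTt=8 ssLltt=4 ssllTT=2 ssllTt=4 sslltt=2
SsLLtt hits 2/64; gcd=2; 2÷2/64÷2 = 1/32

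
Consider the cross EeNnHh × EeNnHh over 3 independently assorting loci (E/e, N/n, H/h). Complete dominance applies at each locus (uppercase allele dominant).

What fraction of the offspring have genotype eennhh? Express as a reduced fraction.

P(eennhh) = 1/64

EeNnHh gametes: ENH×1, ENh×1, EnH×1, Enh×1, eNH×1, eNh×1, enH×1, enh×1
EeNnHh gametes: ENH×1, ENh×1, EnH×1, Enh×1, eNH×1, eNh×1, enH×1, enh×1
EeNnHh×EeNnHh grid (8·8=64): EENNHH=1 EENNHh=2 EENNhh=1 EENnHH=2 EENnHh=4 EENnhh=2 EEnnHH=1 EEnnHh=2 EEnnhh=1 EeNNHH=2 EeNNHh=4 EeNNhh=2 EeNnHH=4 EeNnHh=8 EeNnhh=4 EennHH=2 EennHh=4 Eennhh=2 eeNNHH=1 eeNNHh=2 eeNNhh=1 eeNnHH=2 eeNnHh=4 eeNnhh=2 eennHH=1 eennHh=2 eennhh=1
eennhh hits 1/64; gcd=1; 1÷1/64÷1 = 1/64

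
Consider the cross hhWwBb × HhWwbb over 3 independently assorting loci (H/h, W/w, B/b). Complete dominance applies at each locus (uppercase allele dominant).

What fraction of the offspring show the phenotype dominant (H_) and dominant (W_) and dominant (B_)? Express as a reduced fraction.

hhWwBb gametes: hWB×2, hWb×2, hwB×2, hwb×2
HhWwbb gametes: HWb×2, Hwb×2, hWb×2, hwb×2
hhWwBb×HhWwbb grid (8·8=64): HhWWBb=4 HhWWbb=4 HhWwBb=8 HhWwbb=8 HhwwBb=4 Hhwwbb=4 hhWWBb=4 hhWWbb=4 hhWwBb=8 hhWwbb=8 hhwwBb=4 hhwwbb=4
H_ W_ B_ hits 12/64; gcd=4; 12÷4/64÷4 = 3/16

P(H_ W_ B_) = 3/16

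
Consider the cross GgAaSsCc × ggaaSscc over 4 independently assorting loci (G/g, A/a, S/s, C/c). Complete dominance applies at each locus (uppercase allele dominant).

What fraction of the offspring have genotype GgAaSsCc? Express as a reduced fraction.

P(GgAaSsCc) = 1/16

GgAaSsCc gametes: GASC×1, GASc×1, GAsC×1, GAsc×1, GaSC×1, GaSc×1, GasC×1, Gasc×1, gASC×1, gASc×1, gAsC×1, gAsc×1, gaSC×1, gaSc×1, gasC×1, gasc×1
ggaaSscc gametes: gaSc×8, gasc×8
GgAaSsCc×ggaaSscc grid (16·16=256): GgAaSSCc=8 GgAaSScc=8 GgAaSsCc=16 GgAaSscc=16 GgAassCc=8 GgAasscc=8 GgaaSSCc=8 GgaaSScc=8 GgaaSsCc=16 GgaaSscc=16 GgaassCc=8 Ggaasscc=8 ggAaSSCc=8 ggAaSScc=8 ggAaSsCc=16 ggAaSscc=16 ggAassCc=8 ggAasscc=8 ggaaSSCc=8 ggaaSScc=8 ggaaSsCc=16 ggaaSscc=16 ggaassCc=8 ggaasscc=8
GgAaSsCc hits 16/256; gcd=16; 16÷16/256÷16 = 1/16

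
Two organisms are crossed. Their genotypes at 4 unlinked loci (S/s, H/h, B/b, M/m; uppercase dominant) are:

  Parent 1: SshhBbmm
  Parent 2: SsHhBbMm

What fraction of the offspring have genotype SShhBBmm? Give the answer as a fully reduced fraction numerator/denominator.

P(SShhBBmm) = 1/64

SshhBbmm gametes: ShBm×4, Shbm×4, shBm×4, shbm×4
SsHhBbMm gametes: SHBM×1, SHBm×1, SHbM×1, SHbm×1, ShBM×1, ShBm×1, ShbM×1, Shbm×1, sHBM×1, sHBm×1, sHbM×1, sHbm×1, shBM×1, shBm×1, shbM×1, shbm×1
SshhBbmm×SsHhBbMm grid (16·16=256): SSHhBBMm=4 SSHhBBmm=4 SSHhBbMm=8 SSHhBbmm=8 SSHhbbMm=4 SSHhbbmm=4 SShhBBMm=4 SShhBBmm=4 SShhBbMm=8 SShhBbmm=8 SShhbbMm=4 SShhbbmm=4 SsHhBBMm=8 SsHhBBmm=8 SsHhBbMm=16 SsHhBbmm=16 SsHhbbMm=8 SsHhbbmm=8 SshhBBMm=8 SshhBBmm=8 SshhBbMm=16 SshhBbmm=16 SshhbbMm=8 Sshhbbmm=8 ssHhBBMm=4 ssHhBBmm=4 ssHhBbMm=8 ssHhBbmm=8 ssHhbbMm=4 ssHhbbmm=4 sshhBBMm=4 sshhBBmm=4 sshhBbMm=8 sshhBbmm=8 sshhbbMm=4 sshhbbmm=4
SShhBBmm hits 4/256; gcd=4; 4÷4/256÷4 = 1/64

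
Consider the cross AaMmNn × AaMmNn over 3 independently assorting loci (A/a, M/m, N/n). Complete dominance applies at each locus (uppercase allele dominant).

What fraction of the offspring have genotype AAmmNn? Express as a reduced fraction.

P(AAmmNn) = 1/32

AaMmNn gametes: AMN×1, AMn×1, AmN×1, Amn×1, aMN×1, aMn×1, amN×1, amn×1
AaMmNn gametes: AMN×1, AMn×1, AmN×1, Amn×1, aMN×1, aMn×1, amN×1, amn×1
AaMmNn×AaMmNn grid (8·8=64): AAMMNN=1 AAMMNn=2 AAMMnn=1 AAMmNN=2 AAMmNn=4 AAMmnn=2 AAmmNN=1 AAmmNn=2 AAmmnn=1 AaMMNN=2 AaMMNn=4 AaMMnn=2 AaMmNN=4 AaMmNn=8 AaMmnn=4 AammNN=2 AammNn=4 Aammnn=2 aaMMNN=1 aaMMNn=2 aaMMnn=1 aaMmNN=2 aaMmNn=4 aaMmnn=2 aammNN=1 aammNn=2 aammnn=1
AAmmNn hits 2/64; gcd=2; 2÷2/64÷2 = 1/32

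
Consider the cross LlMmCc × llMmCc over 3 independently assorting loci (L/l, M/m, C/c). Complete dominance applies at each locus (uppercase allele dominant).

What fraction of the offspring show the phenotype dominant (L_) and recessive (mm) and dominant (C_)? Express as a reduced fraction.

LlMmCc gametes: LMC×1, LMc×1, LmC×1, Lmc×1, lMC×1, lMc×1, lmC×1, lmc×1
llMmCc gametes: lMC×2, lMc×2, lmC×2, lmc×2
LlMmCc×llMmCc grid (8·8=64): LlMMCC=2 LlMMCc=4 LlMMcc=2 LlMmCC=4 LlMmCc=8 LlMmcc=4 LlmmCC=2 LlmmCc=4 Llmmcc=2 llMMCC=2 llMMCc=4 llMMcc=2 llMmCC=4 llMmCc=8 llMmcc=4 llmmCC=2 llmmCc=4 llmmcc=2
L_ mm C_ hits 6/64; gcd=2; 6÷2/64÷2 = 3/32

P(L_ mm C_) = 3/32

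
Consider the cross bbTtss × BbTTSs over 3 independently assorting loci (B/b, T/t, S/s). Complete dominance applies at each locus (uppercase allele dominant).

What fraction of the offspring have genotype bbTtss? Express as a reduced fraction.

bbTtss gametes: bTs×4, bts×4
BbTTSs gametes: BTS×2, BTs×2, bTS×2, bTs×2
bbTtss×BbTTSs grid (8·8=64): BbTTSs=8 BbTTss=8 BbTtSs=8 BbTtss=8 bbTTSs=8 bbTTss=8 bbTtSs=8 bbTtss=8
bbTtss hits 8/64; gcd=8; 8÷8/64÷8 = 1/8

P(bbTtss) = 1/8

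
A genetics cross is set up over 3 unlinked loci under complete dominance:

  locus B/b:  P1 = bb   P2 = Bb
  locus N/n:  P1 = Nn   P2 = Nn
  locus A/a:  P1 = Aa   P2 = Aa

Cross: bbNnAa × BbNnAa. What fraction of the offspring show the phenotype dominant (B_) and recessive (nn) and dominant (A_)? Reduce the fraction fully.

bbNnAa gametes: bNA×2, bNa×2, bnA×2, bna×2
BbNnAa gametes: BNA×1, BNa×1, BnA×1, Bna×1, bNA×1, bNa×1, bnA×1, bna×1
bbNnAa×BbNnAa grid (8·8=64): BbNNAA=2 BbNNAa=4 BbNNaa=2 BbNnAA=4 BbNnAa=8 BbNnaa=4 BbnnAA=2 BbnnAa=4 Bbnnaa=2 bbNNAA=2 bbNNAa=4 bbNNaa=2 bbNnAA=4 bbNnAa=8 bbNnaa=4 bbnnAA=2 bbnnAa=4 bbnnaa=2
B_ nn A_ hits 6/64; gcd=2; 6÷2/64÷2 = 3/32

P(B_ nn A_) = 3/32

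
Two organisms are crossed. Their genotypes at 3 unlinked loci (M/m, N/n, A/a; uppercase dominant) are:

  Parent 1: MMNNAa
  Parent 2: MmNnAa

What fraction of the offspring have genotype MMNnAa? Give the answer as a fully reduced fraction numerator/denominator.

P(MMNnAa) = 1/8

MMNNAa gametes: MNA×4, MNa×4
MmNnAa gametes: MNA×1, MNa×1, MnA×1, Mna×1, mNA×1, mNa×1, mnA×1, mna×1
MMNNAa×MmNnAa grid (8·8=64): MMNNAA=4 MMNNAa=8 MMNNaa=4 MMNnAA=4 MMNnAa=8 MMNnaa=4 MmNNAA=4 MmNNAa=8 MmNNaa=4 MmNnAA=4 MmNnAa=8 MmNnaa=4
MMNnAa hits 8/64; gcd=8; 8÷8/64÷8 = 1/8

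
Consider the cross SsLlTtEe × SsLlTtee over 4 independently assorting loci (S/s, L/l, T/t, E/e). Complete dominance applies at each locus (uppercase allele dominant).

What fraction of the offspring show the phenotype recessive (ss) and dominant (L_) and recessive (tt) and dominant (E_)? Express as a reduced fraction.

SsLlTtEe gametes: SLTE×1, SLTe×1, SLtE×1, SLte×1, SlTE×1, SlTe×1, SltE×1, Slte×1, sLTE×1, sLTe×1, sLtE×1, sLte×1, slTE×1, slTe×1, sltE×1, slte×1
SsLlTtee gametes: SLTe×2, SLte×2, SlTe×2, Slte×2, sLTe×2, sLte×2, slTe×2, slte×2
SsLlTtEe×SsLlTtee grid (16·16=256): SSLLTTEe=2 SSLLTTee=2 SSLLTtEe=4 SSLLTtee=4 SSLLttEe=2 SSLLttee=2 SSLlTTEe=4 SSLlTTee=4 SSLlTtEe=8 SSLlTtee=8 SSLlttEe=4 SSLlttee=4 SSllTTEe=2 SSllTTee=2 SSllTtEe=4 SSllTtee=4 SSllttEe=2 SSllttee=2 SsLLTTEe=4 SsLLTTee=4 SsLLTtEe=8 SsLLTtee=8 SsLLttEe=4 SsLLttee=4 SsLlTTEe=8 SsLlTTee=8 SsLlTtEe=16 SsLlTtee=16 SsLlttEe=8 SsLlttee=8 SsllTTEe=4 SsllTTee=4 SsllTtEe=8 SsllTtee=8 SsllttEe=4 Ssllttee=4 ssLLTTEe=2 ssLLTTee=2 ssLLTtEe=4 ssLLTtee=4 ssLLttEe=2 ssLLttee=2 ssLlTTEe=4 ssLlTTee=4 ssLlTtEe=8 ssLlTtee=8 ssLlttEe=4 ssLlttee=4 ssllTTEe=2 ssllTTee=2 ssllTtEe=4 ssllTtee=4 ssllttEe=2 ssllttee=2
ss L_ tt E_ hits 6/256; gcd=2; 6÷2/256÷2 = 3/128

P(ss L_ tt E_) = 3/128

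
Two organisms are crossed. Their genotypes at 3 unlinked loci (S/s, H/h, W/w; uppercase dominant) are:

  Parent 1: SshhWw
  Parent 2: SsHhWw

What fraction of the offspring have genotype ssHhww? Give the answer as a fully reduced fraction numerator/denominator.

P(ssHhww) = 1/32

SshhWw gametes: ShW×2, Shw×2, shW×2, shw×2
SsHhWw gametes: SHW×1, SHw×1, ShW×1, Shw×1, sHW×1, sHw×1, shW×1, shw×1
SshhWw×SsHhWw grid (8·8=64): SSHhWW=2 SSHhWw=4 SSHhww=2 SShhWW=2 SShhWw=4 SShhww=2 SsHhWW=4 SsHhWw=8 SsHhww=4 SshhWW=4 SshhWw=8 Sshhww=4 ssHhWW=2 ssHhWw=4 ssHhww=2 sshhWW=2 sshhWw=4 sshhww=2
ssHhww hits 2/64; gcd=2; 2÷2/64÷2 = 1/32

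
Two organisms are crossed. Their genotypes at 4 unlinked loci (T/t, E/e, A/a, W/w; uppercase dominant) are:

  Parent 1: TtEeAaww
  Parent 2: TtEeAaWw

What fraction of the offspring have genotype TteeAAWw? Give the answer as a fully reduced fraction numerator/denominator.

P(TteeAAWw) = 1/64

TtEeAaww gametes: TEAw×2, TEaw×2, TeAw×2, Teaw×2, tEAw×2, tEaw×2, teAw×2, teaw×2
TtEeAaWw gametes: TEAW×1, TEAw×1, TEaW×1, TEaw×1, TeAW×1, TeAw×1, TeaW×1, Teaw×1, tEAW×1, tEAw×1, tEaW×1, tEaw×1, teAW×1, teAw×1, teaW×1, teaw×1
TtEeAaww×TtEeAaWw grid (16·16=256): TTEEAAWw=2 TTEEAAww=2 TTEEAaWw=4 TTEEAaww=4 TTEEaaWw=2 TTEEaaww=2 TTEeAAWw=4 TTEeAAww=4 TTEeAaWw=8 TTEeAaww=8 TTEeaaWw=4 TTEeaaww=4 TTeeAAWw=2 TTeeAAww=2 TTeeAaWw=4 TTeeAaww=4 TTeeaaWw=2 TTeeaaww=2 TtEEAAWw=4 TtEEAAww=4 TtEEAaWw=8 TtEEAaww=8 TtEEaaWw=4 TtEEaaww=4 TtEeAAWw=8 TtEeAAww=8 TtEeAaWw=16 TtEeAaww=16 TtEeaaWw=8 TtEeaaww=8 TteeAAWw=4 TteeAAww=4 TteeAaWw=8 TteeAaww=8 TteeaaWw=4 Tteeaaww=4 ttEEAAWw=2 ttEEAAww=2 ttEEAaWw=4 ttEEAaww=4 ttEEaaWw=2 ttEEaaww=2 ttEeAAWw=4 ttEeAAww=4 ttEeAaWw=8 ttEeAaww=8 ttEeaaWw=4 ttEeaaww=4 tteeAAWw=2 tteeAAww=2 tteeAaWw=4 tteeAaww=4 tteeaaWw=2 tteeaaww=2
TteeAAWw hits 4/256; gcd=4; 4÷4/256÷4 = 1/64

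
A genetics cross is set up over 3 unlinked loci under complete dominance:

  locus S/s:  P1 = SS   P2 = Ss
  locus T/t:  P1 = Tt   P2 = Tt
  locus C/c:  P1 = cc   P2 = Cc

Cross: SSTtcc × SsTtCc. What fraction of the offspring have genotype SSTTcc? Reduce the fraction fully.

P(SSTTcc) = 1/16

SSTtcc gametes: STc×4, Stc×4
SsTtCc gametes: STC×1, STc×1, StC×1, Stc×1, sTC×1, sTc×1, stC×1, stc×1
SSTtcc×SsTtCc grid (8·8=64): SSTTCc=4 SSTTcc=4 SSTtCc=8 SSTtcc=8 SSttCc=4 SSttcc=4 SsTTCc=4 SsTTcc=4 SsTtCc=8 SsTtcc=8 SsttCc=4 Ssttcc=4
SSTTcc hits 4/64; gcd=4; 4÷4/64÷4 = 1/16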